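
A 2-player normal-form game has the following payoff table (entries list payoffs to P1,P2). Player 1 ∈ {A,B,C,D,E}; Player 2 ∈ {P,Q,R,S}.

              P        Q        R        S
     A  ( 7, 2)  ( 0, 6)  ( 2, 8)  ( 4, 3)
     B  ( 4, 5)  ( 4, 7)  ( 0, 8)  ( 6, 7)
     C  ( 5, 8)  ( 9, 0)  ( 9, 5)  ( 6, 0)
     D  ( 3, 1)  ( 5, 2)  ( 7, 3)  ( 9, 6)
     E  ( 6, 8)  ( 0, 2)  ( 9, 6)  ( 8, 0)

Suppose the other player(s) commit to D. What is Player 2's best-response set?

u_2(P vs D) = 1
u_2(Q vs D) = 2
u_2(R vs D) = 3
u_2(S vs D) = 6
max payoff 6 at {S}

BR_2 = {S}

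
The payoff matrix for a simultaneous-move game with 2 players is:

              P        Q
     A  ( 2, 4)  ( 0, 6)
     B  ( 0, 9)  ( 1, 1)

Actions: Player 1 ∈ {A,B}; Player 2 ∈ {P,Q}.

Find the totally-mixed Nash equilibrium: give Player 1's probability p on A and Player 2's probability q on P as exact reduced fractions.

P1 mixes 4/5 on A; P2 mixes 1/3 on P

P1 indiff ⇒ q·2+(1-q)·0 = q·0+(1-q)·1 ⇒ q(2) = (1-q)(1) ⇒ q = 1/3
P2 indiff ⇒ p·4+(1-p)·9 = p·6+(1-p)·1 ⇒ p(-2) = (1-p)(-8) ⇒ p = 4/5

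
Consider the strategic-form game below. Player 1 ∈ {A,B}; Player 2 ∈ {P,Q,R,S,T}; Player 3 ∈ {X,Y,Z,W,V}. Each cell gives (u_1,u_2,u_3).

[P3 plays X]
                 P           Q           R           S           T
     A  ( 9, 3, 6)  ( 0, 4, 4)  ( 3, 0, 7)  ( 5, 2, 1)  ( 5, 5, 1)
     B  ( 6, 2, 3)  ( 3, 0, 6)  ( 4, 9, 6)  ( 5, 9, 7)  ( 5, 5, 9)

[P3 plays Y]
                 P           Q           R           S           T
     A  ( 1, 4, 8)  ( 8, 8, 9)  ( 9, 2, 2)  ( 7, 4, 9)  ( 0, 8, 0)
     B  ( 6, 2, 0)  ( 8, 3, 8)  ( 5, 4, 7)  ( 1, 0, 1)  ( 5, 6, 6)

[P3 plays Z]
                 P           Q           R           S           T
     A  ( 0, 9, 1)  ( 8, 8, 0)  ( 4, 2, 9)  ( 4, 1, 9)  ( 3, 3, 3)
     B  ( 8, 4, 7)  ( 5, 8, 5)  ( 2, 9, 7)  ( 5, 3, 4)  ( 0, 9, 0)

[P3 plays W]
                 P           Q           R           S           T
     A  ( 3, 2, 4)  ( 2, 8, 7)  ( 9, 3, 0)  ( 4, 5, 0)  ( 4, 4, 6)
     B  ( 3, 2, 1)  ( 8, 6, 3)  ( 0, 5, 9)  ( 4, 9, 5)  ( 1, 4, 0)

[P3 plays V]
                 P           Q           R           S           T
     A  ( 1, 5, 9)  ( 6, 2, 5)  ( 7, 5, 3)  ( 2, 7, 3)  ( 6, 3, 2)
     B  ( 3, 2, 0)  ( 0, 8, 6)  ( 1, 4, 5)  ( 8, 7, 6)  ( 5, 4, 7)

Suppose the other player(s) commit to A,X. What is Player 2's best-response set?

P2 best: {T}

u_2(P vs A,X) = 3
u_2(Q vs A,X) = 4
u_2(R vs A,X) = 0
u_2(S vs A,X) = 2
u_2(T vs A,X) = 5
max payoff 5 at {T}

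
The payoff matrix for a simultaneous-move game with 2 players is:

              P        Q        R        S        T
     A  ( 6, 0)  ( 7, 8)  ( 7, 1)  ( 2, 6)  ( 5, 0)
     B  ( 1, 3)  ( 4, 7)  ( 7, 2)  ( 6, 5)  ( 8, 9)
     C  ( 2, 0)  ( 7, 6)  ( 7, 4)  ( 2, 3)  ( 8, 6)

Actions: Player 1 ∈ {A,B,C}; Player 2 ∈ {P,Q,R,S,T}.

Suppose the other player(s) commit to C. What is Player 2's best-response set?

u_2(P vs C) = 0
u_2(Q vs C) = 6
u_2(R vs C) = 4
u_2(S vs C) = 3
u_2(T vs C) = 6
max payoff 6 at {Q,T}

P2 best: {Q,T}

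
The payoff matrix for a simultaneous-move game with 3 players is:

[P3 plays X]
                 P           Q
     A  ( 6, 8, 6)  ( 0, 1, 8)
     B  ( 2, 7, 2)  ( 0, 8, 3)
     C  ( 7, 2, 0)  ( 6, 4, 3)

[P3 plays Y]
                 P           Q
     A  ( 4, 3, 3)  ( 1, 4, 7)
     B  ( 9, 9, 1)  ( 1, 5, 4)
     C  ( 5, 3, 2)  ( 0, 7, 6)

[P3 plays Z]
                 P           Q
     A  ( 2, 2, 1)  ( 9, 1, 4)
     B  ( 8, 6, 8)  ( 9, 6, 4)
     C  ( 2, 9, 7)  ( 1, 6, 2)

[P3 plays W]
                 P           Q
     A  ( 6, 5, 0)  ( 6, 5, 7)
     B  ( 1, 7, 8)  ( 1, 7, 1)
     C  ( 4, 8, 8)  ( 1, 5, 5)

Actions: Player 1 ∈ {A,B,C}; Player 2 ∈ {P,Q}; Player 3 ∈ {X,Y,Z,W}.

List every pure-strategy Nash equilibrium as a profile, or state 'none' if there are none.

Nash profiles: (B,P,Z), (B,Q,Z)

(A,P,X): not NE [P1→C gives 7>6]
(A,P,Y): not NE [P1→B gives 9>4; P2→Q gives 4>3; P3→X gives 6>3]
(A,P,Z): not NE [P1→B gives 8>2; P3→X gives 6>1]
(A,P,W): not NE [P3→X gives 6>0]
(A,Q,X): not NE [P1→C gives 6>0; P2→P gives 8>1]
(A,Q,Y): not NE [P3→X gives 8>7]
(A,Q,Z): not NE [P2→P gives 2>1; P3→X gives 8>4]
(A,Q,W): not NE [P3→X gives 8>7]
(B,P,X): not NE [P1→C gives 7>2; P2→Q gives 8>7; P3→W gives 8>2]
(B,P,Y): not NE [P3→W gives 8>1]
(B,P,Z): NE
(B,P,W): not NE [P1→A gives 6>1]
(B,Q,X): not NE [P1→C gives 6>0; P3→Z gives 4>3]
(B,Q,Y): not NE [P2→P gives 9>5]
(B,Q,Z): NE
(B,Q,W): not NE [P1→A gives 6>1; P3→Z gives 4>1]
(C,P,X): not NE [P2→Q gives 4>2; P3→W gives 8>0]
(C,P,Y): not NE [P1→B gives 9>5; P2→Q gives 7>3; P3→W gives 8>2]
(C,P,Z): not NE [P1→B gives 8>2; P3→W gives 8>7]
(C,P,W): not NE [P1→A gives 6>4]
(C,Q,X): not NE [P3→Y gives 6>3]
(C,Q,Y): not NE [P1→B gives 1>0]
(C,Q,Z): not NE [P1→B gives 9>1; P2→P gives 9>6; P3→Y gives 6>2]
(C,Q,W): not NE [P1→A gives 6>1; P2→P gives 8>5; P3→Y gives 6>5]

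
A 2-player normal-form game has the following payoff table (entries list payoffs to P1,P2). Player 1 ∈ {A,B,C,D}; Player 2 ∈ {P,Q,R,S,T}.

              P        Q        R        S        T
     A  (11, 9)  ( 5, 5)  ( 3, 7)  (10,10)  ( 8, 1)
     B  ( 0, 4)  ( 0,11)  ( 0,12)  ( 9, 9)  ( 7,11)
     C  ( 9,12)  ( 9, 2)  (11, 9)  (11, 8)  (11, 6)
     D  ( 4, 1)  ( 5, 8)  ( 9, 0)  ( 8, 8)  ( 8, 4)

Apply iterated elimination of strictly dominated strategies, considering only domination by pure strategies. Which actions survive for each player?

P1 drop B (A beats it: P:11>0 Q:5>0 R:3>0 S:10>9 T:8>7)
P1 drop D (C beats it: P:9>4 Q:9>5 R:11>9 S:11>8 T:11>8)
P2 drop Q (P beats it: A:9>5 C:12>2)
P2 drop R (P beats it: A:9>7 C:12>9)
P2 drop T (P beats it: A:9>1 C:12>6)
P1→{A,C} P2→{P,S}

Remaining: P1:{A,C} P2:{P,S}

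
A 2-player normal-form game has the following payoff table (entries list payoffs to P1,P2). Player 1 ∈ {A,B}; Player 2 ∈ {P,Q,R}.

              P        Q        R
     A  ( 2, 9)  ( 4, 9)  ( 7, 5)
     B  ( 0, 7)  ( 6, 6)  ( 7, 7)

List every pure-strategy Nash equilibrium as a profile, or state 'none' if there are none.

NE set: (A,P), (B,R)

(A,P): NE
(A,Q): not NE [P1→B gives 6>4]
(A,R): not NE [P2→Q gives 9>5]
(B,P): not NE [P1→A gives 2>0]
(B,Q): not NE [P2→R gives 7>6]
(B,R): NE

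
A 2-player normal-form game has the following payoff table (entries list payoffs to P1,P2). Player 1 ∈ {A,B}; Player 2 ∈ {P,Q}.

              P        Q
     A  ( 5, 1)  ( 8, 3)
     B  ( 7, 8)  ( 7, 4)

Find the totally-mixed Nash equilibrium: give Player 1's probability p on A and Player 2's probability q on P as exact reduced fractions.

(p,q) = (2/3, 1/3)

P1 indiff ⇒ q·5+(1-q)·8 = q·7+(1-q)·7 ⇒ q(-2) = (1-q)(-1) ⇒ q = 1/3
P2 indiff ⇒ p·1+(1-p)·8 = p·3+(1-p)·4 ⇒ p(-2) = (1-p)(-4) ⇒ p = 2/3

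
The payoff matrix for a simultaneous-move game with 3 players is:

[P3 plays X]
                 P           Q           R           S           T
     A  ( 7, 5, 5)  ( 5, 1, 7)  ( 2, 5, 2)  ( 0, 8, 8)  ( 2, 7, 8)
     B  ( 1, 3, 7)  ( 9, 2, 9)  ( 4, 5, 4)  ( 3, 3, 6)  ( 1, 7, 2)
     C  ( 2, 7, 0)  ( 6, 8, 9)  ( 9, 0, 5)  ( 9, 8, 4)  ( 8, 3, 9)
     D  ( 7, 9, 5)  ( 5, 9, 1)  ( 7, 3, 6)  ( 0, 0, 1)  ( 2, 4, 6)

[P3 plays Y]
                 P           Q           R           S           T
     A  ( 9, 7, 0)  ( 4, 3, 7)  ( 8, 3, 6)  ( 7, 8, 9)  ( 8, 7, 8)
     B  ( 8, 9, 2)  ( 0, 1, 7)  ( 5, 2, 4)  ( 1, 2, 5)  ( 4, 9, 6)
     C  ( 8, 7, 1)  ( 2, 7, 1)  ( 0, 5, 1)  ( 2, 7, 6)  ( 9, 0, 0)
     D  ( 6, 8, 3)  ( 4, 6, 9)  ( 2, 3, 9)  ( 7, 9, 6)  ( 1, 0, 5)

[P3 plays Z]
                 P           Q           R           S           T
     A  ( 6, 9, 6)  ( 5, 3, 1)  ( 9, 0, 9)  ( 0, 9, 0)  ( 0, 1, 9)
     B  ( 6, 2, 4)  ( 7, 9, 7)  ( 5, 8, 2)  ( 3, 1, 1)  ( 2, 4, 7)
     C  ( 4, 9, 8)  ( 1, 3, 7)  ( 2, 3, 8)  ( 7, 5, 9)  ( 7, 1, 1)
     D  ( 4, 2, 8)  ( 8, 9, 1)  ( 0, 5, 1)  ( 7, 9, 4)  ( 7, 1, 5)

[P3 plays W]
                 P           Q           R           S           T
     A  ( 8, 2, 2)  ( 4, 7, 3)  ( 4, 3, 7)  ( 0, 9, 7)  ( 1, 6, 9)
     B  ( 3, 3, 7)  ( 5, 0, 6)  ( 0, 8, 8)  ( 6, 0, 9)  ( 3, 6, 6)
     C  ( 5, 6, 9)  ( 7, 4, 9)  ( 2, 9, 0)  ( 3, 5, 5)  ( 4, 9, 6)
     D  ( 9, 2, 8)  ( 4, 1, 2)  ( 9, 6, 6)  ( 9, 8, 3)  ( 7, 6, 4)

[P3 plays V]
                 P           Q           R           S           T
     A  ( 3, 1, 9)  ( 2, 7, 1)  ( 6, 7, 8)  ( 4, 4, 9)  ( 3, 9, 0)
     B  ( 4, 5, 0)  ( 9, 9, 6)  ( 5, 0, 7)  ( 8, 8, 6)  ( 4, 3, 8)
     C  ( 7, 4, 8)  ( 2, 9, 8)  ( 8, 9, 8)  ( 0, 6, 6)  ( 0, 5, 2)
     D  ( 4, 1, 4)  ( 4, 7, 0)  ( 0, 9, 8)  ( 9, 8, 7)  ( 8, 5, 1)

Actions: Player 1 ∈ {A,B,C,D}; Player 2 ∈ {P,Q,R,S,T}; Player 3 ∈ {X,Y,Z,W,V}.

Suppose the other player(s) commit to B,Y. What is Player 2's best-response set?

P2 best: {P,T}

u_2(P vs B,Y) = 9
u_2(Q vs B,Y) = 1
u_2(R vs B,Y) = 2
u_2(S vs B,Y) = 2
u_2(T vs B,Y) = 9
max payoff 9 at {P,T}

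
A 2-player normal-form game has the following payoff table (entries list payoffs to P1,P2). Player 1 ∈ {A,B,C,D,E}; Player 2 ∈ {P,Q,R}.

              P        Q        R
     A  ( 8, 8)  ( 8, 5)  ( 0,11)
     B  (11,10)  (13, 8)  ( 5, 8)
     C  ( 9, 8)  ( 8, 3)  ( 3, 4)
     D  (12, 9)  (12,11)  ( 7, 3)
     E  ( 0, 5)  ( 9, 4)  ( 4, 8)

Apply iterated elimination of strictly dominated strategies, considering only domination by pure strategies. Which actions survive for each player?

P1 drop A (B beats it: P:11>8 Q:13>8 R:5>0)
P1 drop C (B beats it: P:11>9 Q:13>8 R:5>3)
P1 drop E (B beats it: P:11>0 Q:13>9 R:5>4)
P2 drop R (P beats it: B:10>8 D:9>3)
P1→{B,D} P2→{P,Q}

Survivors P1:{B,D} P2:{P,Q}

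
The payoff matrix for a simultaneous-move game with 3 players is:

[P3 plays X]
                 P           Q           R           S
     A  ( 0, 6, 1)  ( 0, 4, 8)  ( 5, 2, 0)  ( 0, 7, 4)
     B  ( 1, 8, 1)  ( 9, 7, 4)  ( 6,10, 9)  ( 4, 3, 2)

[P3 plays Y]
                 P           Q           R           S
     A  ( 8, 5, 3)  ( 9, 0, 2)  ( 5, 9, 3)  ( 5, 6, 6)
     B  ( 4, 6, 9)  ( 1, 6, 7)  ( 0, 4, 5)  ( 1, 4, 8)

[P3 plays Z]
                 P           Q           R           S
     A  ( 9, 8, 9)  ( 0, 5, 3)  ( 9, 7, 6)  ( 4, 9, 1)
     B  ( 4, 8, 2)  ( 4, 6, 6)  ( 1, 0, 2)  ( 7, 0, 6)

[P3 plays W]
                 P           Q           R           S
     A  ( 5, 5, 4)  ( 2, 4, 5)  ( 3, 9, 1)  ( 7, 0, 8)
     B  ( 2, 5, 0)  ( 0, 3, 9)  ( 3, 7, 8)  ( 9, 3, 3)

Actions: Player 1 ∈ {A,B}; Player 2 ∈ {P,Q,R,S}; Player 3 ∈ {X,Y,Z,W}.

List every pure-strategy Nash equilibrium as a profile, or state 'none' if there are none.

Nash profiles: (B,R,X)

(A,P,X): not NE [P1→B gives 1>0; P2→S gives 7>6; P3→Z gives 9>1]
(A,P,Y): not NE [P2→R gives 9>5; P3→Z gives 9>3]
(A,P,Z): not NE [P2→S gives 9>8]
(A,P,W): not NE [P2→R gives 9>5; P3→Z gives 9>4]
(A,Q,X): not NE [P1→B gives 9>0; P2→S gives 7>4]
(A,Q,Y): not NE [P2→R gives 9>0; P3→X gives 8>2]
(A,Q,Z): not NE [P1→B gives 4>0; P2→S gives 9>5; P3→X gives 8>3]
(A,Q,W): not NE [P2→R gives 9>4; P3→X gives 8>5]
(A,R,X): not NE [P1→B gives 6>5; P2→S gives 7>2; P3→Z gives 6>0]
(A,R,Y): not NE [P3→Z gives 6>3]
(A,R,Z): not NE [P2→S gives 9>7]
(A,R,W): not NE [P3→Z gives 6>1]
(A,S,X): not NE [P1→B gives 4>0; P3→W gives 8>4]
(A,S,Y): not NE [P2→R gives 9>6; P3→W gives 8>6]
(A,S,Z): not NE [P1→B gives 7>4; P3→W gives 8>1]
(A,S,W): not NE [P1→B gives 9>7; P2→R gives 9>0]
(B,P,X): not NE [P2→R gives 10>8; P3→Y gives 9>1]
(B,P,Y): not NE [P1→A gives 8>4]
(B,P,Z): not NE [P1→A gives 9>4; P3→Y gives 9>2]
(B,P,W): not NE [P1→A gives 5>2; P2→R gives 7>5; P3→Y gives 9>0]
(B,Q,X): not NE [P2→R gives 10>7; P3→W gives 9>4]
(B,Q,Y): not NE [P1→A gives 9>1; P3→W gives 9>7]
(B,Q,Z): not NE [P2→P gives 8>6; P3→W gives 9>6]
(B,Q,W): not NE [P1→A gives 2>0; P2→R gives 7>3]
(B,R,X): NE
(B,R,Y): not NE [P1→A gives 5>0; P2→Q gives 6>4; P3→X gives 9>5]
(B,R,Z): not NE [P1→A gives 9>1; P2→P gives 8>0; P3→X gives 9>2]
(B,R,W): not NE [P3→X gives 9>8]
(B,S,X): not NE [P2→R gives 10>3; P3→Y gives 8>2]
(B,S,Y): not NE [P1→A gives 5>1; P2→Q gives 6>4]
(B,S,Z): not NE [P2→P gives 8>0; P3→Y gives 8>6]
(B,S,W): not NE [P2→R gives 7>3; P3→Y gives 8>3]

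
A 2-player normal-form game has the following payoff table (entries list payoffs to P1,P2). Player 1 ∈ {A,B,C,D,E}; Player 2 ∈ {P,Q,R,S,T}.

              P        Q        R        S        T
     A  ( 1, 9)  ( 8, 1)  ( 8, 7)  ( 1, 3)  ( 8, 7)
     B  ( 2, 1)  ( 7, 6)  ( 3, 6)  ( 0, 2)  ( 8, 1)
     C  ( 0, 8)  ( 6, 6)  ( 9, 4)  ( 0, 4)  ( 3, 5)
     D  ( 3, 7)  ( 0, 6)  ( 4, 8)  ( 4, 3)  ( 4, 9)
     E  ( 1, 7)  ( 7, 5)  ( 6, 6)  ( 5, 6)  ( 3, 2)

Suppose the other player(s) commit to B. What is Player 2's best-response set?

BR_2 = {Q,R}

u_2(P vs B) = 1
u_2(Q vs B) = 6
u_2(R vs B) = 6
u_2(S vs B) = 2
u_2(T vs B) = 1
max payoff 6 at {Q,R}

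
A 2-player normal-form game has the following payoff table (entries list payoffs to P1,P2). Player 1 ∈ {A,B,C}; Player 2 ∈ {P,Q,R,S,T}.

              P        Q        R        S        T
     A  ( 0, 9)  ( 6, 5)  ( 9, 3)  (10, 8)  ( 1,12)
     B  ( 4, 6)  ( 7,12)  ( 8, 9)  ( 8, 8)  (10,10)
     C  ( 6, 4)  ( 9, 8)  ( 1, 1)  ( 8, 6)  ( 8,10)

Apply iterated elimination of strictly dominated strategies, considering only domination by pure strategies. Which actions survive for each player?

P2 drop P (T beats it: A:12>9 B:10>6 C:10>4)
P2 drop R (Q beats it: A:5>3 B:12>9 C:8>1)
P2 drop S (T beats it: A:12>8 B:10>8 C:10>6)
P1 drop A (B beats it: Q:7>6 T:10>1)
P1→{B,C} P2→{Q,T}

Survivors P1:{B,C} P2:{Q,T}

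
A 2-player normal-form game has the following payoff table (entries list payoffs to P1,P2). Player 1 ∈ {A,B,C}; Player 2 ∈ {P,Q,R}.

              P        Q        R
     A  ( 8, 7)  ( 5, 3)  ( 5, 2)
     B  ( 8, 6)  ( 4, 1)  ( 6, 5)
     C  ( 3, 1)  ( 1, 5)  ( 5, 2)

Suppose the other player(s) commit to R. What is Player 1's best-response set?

P1 best: {B}

u_1(A vs R) = 5
u_1(B vs R) = 6
u_1(C vs R) = 5
max payoff 6 at {B}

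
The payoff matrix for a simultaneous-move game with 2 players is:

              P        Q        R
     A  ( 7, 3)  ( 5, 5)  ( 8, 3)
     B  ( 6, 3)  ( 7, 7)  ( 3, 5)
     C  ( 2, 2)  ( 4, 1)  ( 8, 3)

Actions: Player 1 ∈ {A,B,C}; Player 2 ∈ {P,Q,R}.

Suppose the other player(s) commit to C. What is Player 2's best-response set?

u_2(P vs C) = 2
u_2(Q vs C) = 1
u_2(R vs C) = 3
max payoff 3 at {R}

P2 best: {R}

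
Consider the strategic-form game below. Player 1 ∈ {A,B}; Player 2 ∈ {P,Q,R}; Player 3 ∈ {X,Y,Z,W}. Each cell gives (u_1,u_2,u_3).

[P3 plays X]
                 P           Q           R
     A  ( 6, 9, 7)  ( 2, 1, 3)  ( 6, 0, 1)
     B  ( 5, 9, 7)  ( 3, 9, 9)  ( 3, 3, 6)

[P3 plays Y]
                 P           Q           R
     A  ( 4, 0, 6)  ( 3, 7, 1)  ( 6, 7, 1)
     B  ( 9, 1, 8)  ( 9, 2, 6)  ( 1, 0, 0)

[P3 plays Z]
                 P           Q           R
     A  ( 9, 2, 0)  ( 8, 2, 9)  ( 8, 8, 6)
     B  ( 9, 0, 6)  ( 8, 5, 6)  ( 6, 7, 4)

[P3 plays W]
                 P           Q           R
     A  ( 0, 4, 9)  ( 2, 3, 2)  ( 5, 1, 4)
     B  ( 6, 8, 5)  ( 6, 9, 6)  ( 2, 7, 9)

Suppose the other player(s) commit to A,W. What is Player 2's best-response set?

P2 best: {P}

u_2(P vs A,W) = 4
u_2(Q vs A,W) = 3
u_2(R vs A,W) = 1
max payoff 4 at {P}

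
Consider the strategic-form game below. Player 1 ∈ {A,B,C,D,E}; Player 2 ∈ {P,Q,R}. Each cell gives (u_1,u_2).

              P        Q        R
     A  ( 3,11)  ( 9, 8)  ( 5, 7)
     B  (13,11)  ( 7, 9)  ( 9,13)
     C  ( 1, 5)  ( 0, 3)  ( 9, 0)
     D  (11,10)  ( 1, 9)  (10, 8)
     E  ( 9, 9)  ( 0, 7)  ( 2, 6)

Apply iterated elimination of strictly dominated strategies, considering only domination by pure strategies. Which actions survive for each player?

Survivors P1:{B,D} P2:{P,R}

P1 drop C (D beats it: P:11>1 Q:1>0 R:10>9)
P1 drop E (B beats it: P:13>9 Q:7>0 R:9>2)
P2 drop Q (P beats it: A:11>8 B:11>9 D:10>9)
P1 drop A (B beats it: P:13>3 R:9>5)
P1→{B,D} P2→{P,R}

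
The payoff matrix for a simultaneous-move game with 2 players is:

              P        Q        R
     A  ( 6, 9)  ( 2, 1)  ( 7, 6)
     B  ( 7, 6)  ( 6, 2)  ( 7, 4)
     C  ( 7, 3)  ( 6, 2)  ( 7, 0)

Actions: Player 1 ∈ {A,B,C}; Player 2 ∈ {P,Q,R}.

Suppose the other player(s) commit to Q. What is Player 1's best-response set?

BR_1 = {B,C}

u_1(A vs Q) = 2
u_1(B vs Q) = 6
u_1(C vs Q) = 6
max payoff 6 at {B,C}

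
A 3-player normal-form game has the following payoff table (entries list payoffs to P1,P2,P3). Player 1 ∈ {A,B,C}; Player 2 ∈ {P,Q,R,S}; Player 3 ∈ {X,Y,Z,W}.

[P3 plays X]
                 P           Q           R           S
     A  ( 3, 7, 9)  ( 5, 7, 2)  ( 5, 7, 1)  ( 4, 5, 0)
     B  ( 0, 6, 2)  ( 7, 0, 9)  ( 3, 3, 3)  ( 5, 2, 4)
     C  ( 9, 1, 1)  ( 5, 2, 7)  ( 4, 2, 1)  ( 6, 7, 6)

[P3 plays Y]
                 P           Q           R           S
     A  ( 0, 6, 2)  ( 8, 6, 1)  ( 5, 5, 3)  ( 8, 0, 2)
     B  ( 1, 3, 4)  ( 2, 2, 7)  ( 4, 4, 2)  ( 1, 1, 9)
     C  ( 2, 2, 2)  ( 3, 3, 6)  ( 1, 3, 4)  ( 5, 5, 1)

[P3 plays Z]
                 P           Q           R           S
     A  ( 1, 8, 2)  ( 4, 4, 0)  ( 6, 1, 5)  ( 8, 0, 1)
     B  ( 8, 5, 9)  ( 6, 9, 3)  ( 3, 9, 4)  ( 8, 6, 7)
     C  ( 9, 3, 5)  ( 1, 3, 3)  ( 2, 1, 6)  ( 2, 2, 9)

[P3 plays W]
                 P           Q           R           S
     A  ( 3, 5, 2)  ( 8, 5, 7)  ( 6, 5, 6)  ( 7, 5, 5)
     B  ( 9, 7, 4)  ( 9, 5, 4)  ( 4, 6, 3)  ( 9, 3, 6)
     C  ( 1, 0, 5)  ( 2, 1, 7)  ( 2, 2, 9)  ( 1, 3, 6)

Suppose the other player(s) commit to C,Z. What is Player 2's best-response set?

argmax u_2 = {P,Q}

u_2(P vs C,Z) = 3
u_2(Q vs C,Z) = 3
u_2(R vs C,Z) = 1
u_2(S vs C,Z) = 2
max payoff 3 at {P,Q}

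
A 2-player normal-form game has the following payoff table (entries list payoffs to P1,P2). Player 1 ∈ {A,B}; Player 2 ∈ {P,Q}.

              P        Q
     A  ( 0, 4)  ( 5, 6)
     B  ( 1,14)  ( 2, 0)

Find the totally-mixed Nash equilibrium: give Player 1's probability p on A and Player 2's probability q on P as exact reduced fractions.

P1 indiff ⇒ q·0+(1-q)·5 = q·1+(1-q)·2 ⇒ q(-1) = (1-q)(-3) ⇒ q = 3/4
P2 indiff ⇒ p·4+(1-p)·14 = p·6+(1-p)·0 ⇒ p(-2) = (1-p)(-14) ⇒ p = 7/8

p=7/8, q=3/4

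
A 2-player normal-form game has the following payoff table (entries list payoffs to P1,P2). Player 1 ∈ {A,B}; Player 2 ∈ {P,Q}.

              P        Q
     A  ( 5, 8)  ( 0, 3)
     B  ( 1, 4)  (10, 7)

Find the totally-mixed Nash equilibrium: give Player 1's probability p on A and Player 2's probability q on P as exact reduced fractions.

P1 indiff ⇒ q·5+(1-q)·0 = q·1+(1-q)·10 ⇒ q(4) = (1-q)(10) ⇒ q = 5/7
P2 indiff ⇒ p·8+(1-p)·4 = p·3+(1-p)·7 ⇒ p(5) = (1-p)(3) ⇒ p = 3/8

(p,q) = (3/8, 5/7)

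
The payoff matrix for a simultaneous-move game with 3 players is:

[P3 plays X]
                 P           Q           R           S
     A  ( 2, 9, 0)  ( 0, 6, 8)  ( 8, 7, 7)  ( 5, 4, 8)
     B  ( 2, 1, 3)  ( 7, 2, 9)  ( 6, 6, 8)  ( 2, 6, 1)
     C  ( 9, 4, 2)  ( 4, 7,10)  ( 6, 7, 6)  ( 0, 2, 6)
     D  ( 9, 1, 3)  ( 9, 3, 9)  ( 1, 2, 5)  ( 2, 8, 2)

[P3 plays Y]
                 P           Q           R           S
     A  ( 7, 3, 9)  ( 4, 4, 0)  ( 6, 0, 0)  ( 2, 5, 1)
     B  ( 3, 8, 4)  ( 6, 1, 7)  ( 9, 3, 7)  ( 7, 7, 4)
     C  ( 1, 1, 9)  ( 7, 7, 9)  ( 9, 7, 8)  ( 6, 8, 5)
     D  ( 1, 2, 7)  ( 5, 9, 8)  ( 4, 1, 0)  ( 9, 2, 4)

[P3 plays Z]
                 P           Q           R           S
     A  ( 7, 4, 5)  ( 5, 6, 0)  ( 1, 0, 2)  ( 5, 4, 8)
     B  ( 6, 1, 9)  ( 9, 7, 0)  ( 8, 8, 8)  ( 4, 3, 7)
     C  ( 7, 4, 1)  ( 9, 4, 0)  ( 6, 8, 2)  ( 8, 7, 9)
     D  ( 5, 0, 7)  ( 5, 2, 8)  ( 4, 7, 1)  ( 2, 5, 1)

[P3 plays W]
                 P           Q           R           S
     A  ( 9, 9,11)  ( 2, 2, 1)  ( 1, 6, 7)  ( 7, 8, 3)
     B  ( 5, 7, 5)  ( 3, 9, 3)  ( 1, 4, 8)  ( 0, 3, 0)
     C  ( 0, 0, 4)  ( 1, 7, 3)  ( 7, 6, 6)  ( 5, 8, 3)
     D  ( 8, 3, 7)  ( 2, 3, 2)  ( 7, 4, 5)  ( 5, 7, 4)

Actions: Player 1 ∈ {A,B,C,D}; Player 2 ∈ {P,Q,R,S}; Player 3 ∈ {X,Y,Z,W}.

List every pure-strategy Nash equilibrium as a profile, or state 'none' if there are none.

Nash profiles: (A,P,W), (B,R,Z)

(A,P,X): not NE [P1→D gives 9>2; P3→W gives 11>0]
(A,P,Y): not NE [P2→S gives 5>3; P3→W gives 11>9]
(A,P,Z): not NE [P2→Q gives 6>4; P3→W gives 11>5]
(A,P,W): NE
(A,Q,X): not NE [P1→D gives 9>0; P2→P gives 9>6]
(A,Q,Y): not NE [P1→C gives 7>4; P2→S gives 5>4; P3→X gives 8>0]
(A,Q,Z): not NE [P1→C gives 9>5; P3→X gives 8>0]
(A,Q,W): not NE [P1→B gives 3>2; P2→P gives 9>2; P3→X gives 8>1]
(A,R,X): not NE [P2→P gives 9>7]
(A,R,Y): not NE [P1→C gives 9>6; P2→S gives 5>0; P3→W gives 7>0]
(A,R,Z): not NE [P1→B gives 8>1; P2→Q gives 6>0; P3→W gives 7>2]
(A,R,W): not NE [P1→D gives 7>1; P2→P gives 9>6]
(A,S,X): not NE [P2→P gives 9>4]
(A,S,Y): not NE [P1→D gives 9>2; P3→Z gives 8>1]
(A,S,Z): not NE [P1→C gives 8>5; P2→Q gives 6>4]
(A,S,W): not NE [P2→P gives 9>8; P3→Z gives 8>3]
(B,P,X): not NE [P1→D gives 9>2; P2→S gives 6>1; P3→Z gives 9>3]
(B,P,Y): not NE [P1→A gives 7>3; P3→Z gives 9>4]
(B,P,Z): not NE [P1→C gives 7>6; P2→R gives 8>1]
(B,P,W): not NE [P1→A gives 9>5; P2→Q gives 9>7; P3→Z gives 9>5]
(B,Q,X): not NE [P1→D gives 9>7; P2→S gives 6>2]
(B,Q,Y): not NE [P1→C gives 7>6; P2→P gives 8>1; P3→X gives 9>7]
(B,Q,Z): not NE [P2→R gives 8>7; P3→X gives 9>0]
(B,Q,W): not NE [P3→X gives 9>3]
(B,R,X): not NE [P1→A gives 8>6]
(B,R,Y): not NE [P2→P gives 8>3; P3→W gives 8>7]
(B,R,Z): NE
(B,R,W): not NE [P1→D gives 7>1; P2→Q gives 9>4]
(B,S,X): not NE [P1→A gives 5>2; P3→Z gives 7>1]
(B,S,Y): not NE [P1→D gives 9>7; P2→P gives 8>7; P3→Z gives 7>4]
(B,S,Z): not NE [P1→C gives 8>4; P2→R gives 8>3]
(B,S,W): not NE [P1→A gives 7>0; P2→Q gives 9>3; P3→Z gives 7>0]
(C,P,X): not NE [P2→R gives 7>4; P3→Y gives 9>2]
(C,P,Y): not NE [P1→A gives 7>1; P2→S gives 8>1]
(C,P,Z): not NE [P2→R gives 8>4; P3→Y gives 9>1]
(C,P,W): not NE [P1→A gives 9>0; P2→S gives 8>0; P3→Y gives 9>4]
(C,Q,X): not NE [P1→D gives 9>4]
(C,Q,Y): not NE [P2→S gives 8>7; P3→X gives 10>9]
(C,Q,Z): not NE [P2→R gives 8>4; P3→X gives 10>0]
(C,Q,W): not NE [P1→B gives 3>1; P2→S gives 8>7; P3→X gives 10>3]
(C,R,X): not NE [P1→A gives 8>6; P3→Y gives 8>6]
(C,R,Y): not NE [P2→S gives 8>7]
(C,R,Z): not NE [P1→B gives 8>6; P3→Y gives 8>2]
(C,R,W): not NE [P2→S gives 8>6; P3→Y gives 8>6]
(C,S,X): not NE [P1→A gives 5>0; P2→R gives 7>2; P3→Z gives 9>6]
(C,S,Y): not NE [P1→D gives 9>6; P3→Z gives 9>5]
(C,S,Z): not NE [P2→R gives 8>7]
(C,S,W): not NE [P1→A gives 7>5; P3→Z gives 9>3]
(D,P,X): not NE [P2→S gives 8>1; P3→W gives 7>3]
(D,P,Y): not NE [P1→A gives 7>1; P2→Q gives 9>2]
(D,P,Z): not NE [P1→C gives 7>5; P2→R gives 7>0]
(D,P,W): not NE [P1→A gives 9>8; P2→S gives 7>3]
(D,Q,X): not NE [P2→S gives 8>3]
(D,Q,Y): not NE [P1→C gives 7>5; P3→X gives 9>8]
(D,Q,Z): not NE [P1→C gives 9>5; P2→R gives 7>2; P3→X gives 9>8]
(D,Q,W): not NE [P1→B gives 3>2; P2→S gives 7>3; P3→X gives 9>2]
(D,R,X): not NE [P1→A gives 8>1; P2→S gives 8>2]
(D,R,Y): not NE [P1→C gives 9>4; P2→Q gives 9>1; P3→W gives 5>0]
(D,R,Z): not NE [P1→B gives 8>4; P3→W gives 5>1]
(D,R,W): not NE [P2→S gives 7>4]
(D,S,X): not NE [P1→A gives 5>2; P3→W gives 4>2]
(D,S,Y): not NE [P2→Q gives 9>2]
(D,S,Z): not NE [P1→C gives 8>2; P2→R gives 7>5; P3→W gives 4>1]
(D,S,W): not NE [P1→A gives 7>5]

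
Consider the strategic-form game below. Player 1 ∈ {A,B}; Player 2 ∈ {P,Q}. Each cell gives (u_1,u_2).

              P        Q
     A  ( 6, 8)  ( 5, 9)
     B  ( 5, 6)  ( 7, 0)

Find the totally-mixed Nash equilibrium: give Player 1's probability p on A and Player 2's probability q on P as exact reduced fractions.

P1 indiff ⇒ q·6+(1-q)·5 = q·5+(1-q)·7 ⇒ q(1) = (1-q)(2) ⇒ q = 2/3
P2 indiff ⇒ p·8+(1-p)·6 = p·9+(1-p)·0 ⇒ p(-1) = (1-p)(-6) ⇒ p = 6/7

(p,q) = (6/7, 2/3)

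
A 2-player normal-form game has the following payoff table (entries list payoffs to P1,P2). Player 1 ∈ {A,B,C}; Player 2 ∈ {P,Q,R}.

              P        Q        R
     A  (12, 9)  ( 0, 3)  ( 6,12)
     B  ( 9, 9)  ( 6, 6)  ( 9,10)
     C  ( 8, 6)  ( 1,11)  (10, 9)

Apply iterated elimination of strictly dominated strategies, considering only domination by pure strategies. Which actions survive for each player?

Survivors P1:{B,C} P2:{Q,R}

P2 drop P (R beats it: A:12>9 B:10>9 C:9>6)
P1 drop A (B beats it: Q:6>0 R:9>6)
P1→{B,C} P2→{Q,R}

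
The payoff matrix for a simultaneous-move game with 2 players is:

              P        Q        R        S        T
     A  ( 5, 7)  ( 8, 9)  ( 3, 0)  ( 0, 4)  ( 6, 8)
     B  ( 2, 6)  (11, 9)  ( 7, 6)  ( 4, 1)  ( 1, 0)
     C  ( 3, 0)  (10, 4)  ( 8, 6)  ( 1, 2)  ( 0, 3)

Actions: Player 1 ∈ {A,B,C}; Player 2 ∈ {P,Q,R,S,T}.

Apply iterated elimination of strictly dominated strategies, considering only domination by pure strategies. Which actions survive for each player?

P2 drop P (Q beats it: A:9>7 B:9>6 C:4>0)
P2 drop S (Q beats it: A:9>4 B:9>1 C:4>2)
P2 drop T (Q beats it: A:9>8 B:9>0 C:4>3)
P1 drop A (B beats it: Q:11>8 R:7>3)
P1→{B,C} P2→{Q,R}

Remaining: P1:{B,C} P2:{Q,R}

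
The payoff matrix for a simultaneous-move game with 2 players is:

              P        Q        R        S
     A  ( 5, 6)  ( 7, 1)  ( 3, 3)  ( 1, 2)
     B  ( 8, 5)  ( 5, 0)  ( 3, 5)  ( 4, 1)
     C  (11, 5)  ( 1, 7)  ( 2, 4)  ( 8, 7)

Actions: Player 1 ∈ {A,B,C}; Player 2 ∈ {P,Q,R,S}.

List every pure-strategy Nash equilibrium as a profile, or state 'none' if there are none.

(A,P): not NE [P1→C gives 11>5]
(A,Q): not NE [P2→P gives 6>1]
(A,R): not NE [P2→P gives 6>3]
(A,S): not NE [P1→C gives 8>1; P2→P gives 6>2]
(B,P): not NE [P1→C gives 11>8]
(B,Q): not NE [P1→A gives 7>5; P2→R gives 5>0]
(B,R): NE
(B,S): not NE [P1→C gives 8>4; P2→R gives 5>1]
(C,P): not NE [P2→S gives 7>5]
(C,Q): not NE [P1→A gives 7>1]
(C,R): not NE [P1→B gives 3>2; P2→S gives 7>4]
(C,S): NE

NE set: (B,R), (C,S)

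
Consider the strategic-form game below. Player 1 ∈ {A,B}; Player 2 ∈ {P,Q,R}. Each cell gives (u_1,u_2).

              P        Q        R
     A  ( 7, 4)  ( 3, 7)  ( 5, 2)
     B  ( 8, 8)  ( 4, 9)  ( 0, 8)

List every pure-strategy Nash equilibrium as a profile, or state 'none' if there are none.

PSNE = {(B,Q)}

(A,P): not NE [P1→B gives 8>7; P2→Q gives 7>4]
(A,Q): not NE [P1→B gives 4>3]
(A,R): not NE [P2→Q gives 7>2]
(B,P): not NE [P2→Q gives 9>8]
(B,Q): NE
(B,R): not NE [P1→A gives 5>0; P2→Q gives 9>8]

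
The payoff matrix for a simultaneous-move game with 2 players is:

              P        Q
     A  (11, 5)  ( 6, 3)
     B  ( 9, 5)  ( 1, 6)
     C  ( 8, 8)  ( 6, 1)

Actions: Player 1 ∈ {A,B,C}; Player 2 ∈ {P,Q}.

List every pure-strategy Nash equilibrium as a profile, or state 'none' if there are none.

(A,P): NE
(A,Q): not NE [P2→P gives 5>3]
(B,P): not NE [P1→A gives 11>9; P2→Q gives 6>5]
(B,Q): not NE [P1→C gives 6>1]
(C,P): not NE [P1→A gives 11>8]
(C,Q): not NE [P2→P gives 8>1]

NE set: (A,P)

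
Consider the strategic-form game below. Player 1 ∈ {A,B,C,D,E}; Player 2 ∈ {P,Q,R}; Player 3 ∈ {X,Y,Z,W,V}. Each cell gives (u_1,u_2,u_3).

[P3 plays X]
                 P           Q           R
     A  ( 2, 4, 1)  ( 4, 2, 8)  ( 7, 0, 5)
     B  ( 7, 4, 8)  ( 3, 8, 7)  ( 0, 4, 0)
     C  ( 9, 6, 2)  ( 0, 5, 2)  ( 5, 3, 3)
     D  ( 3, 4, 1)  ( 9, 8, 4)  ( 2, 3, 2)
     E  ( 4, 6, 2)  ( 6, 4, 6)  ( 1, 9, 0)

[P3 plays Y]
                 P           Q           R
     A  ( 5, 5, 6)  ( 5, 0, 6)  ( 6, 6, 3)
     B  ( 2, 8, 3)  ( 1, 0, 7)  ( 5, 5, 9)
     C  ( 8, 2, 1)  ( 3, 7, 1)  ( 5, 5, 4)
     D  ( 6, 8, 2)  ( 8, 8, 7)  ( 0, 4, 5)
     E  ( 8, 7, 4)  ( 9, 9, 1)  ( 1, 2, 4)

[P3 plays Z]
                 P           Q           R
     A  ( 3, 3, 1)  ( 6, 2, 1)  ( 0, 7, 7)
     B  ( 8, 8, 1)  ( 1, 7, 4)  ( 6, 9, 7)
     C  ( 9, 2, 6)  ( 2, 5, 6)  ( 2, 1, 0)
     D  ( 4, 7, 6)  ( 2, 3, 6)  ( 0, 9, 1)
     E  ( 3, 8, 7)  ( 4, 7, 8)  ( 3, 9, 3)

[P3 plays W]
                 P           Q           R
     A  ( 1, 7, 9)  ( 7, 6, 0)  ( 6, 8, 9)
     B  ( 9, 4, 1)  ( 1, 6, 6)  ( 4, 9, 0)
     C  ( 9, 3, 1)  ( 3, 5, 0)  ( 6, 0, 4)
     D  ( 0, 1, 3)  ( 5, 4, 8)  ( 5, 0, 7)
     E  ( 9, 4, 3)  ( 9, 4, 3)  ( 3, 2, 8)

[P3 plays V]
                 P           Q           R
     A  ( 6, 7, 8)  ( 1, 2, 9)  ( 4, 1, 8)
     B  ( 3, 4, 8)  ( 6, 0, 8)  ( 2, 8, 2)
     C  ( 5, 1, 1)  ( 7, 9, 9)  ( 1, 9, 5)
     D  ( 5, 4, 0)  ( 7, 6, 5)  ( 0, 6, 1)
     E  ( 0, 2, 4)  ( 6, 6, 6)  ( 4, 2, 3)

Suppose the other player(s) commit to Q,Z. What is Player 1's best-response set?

u_1(A vs Q,Z) = 6
u_1(B vs Q,Z) = 1
u_1(C vs Q,Z) = 2
u_1(D vs Q,Z) = 2
u_1(E vs Q,Z) = 4
max payoff 6 at {A}

BR_1 = {A}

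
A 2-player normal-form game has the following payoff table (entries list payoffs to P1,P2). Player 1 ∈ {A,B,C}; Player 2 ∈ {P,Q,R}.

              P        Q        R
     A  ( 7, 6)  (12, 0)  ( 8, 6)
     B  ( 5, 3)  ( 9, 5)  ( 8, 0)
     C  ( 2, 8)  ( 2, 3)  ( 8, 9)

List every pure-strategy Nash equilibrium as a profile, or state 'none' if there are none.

(A,P): NE
(A,Q): not NE [P2→R gives 6>0]
(A,R): NE
(B,P): not NE [P1→A gives 7>5; P2→Q gives 5>3]
(B,Q): not NE [P1→A gives 12>9]
(B,R): not NE [P2→Q gives 5>0]
(C,P): not NE [P1→A gives 7>2; P2→R gives 9>8]
(C,Q): not NE [P1→A gives 12>2; P2→R gives 9>3]
(C,R): NE

NE set: (A,P), (A,R), (C,R)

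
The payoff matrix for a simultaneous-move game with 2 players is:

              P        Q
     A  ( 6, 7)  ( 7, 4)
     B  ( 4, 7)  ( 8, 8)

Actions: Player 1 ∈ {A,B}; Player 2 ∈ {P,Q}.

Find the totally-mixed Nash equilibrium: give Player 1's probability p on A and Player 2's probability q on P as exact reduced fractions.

P1 indiff ⇒ q·6+(1-q)·7 = q·4+(1-q)·8 ⇒ q(2) = (1-q)(1) ⇒ q = 1/3
P2 indiff ⇒ p·7+(1-p)·7 = p·4+(1-p)·8 ⇒ p(3) = (1-p)(1) ⇒ p = 1/4

P1 mixes 1/4 on A; P2 mixes 1/3 on P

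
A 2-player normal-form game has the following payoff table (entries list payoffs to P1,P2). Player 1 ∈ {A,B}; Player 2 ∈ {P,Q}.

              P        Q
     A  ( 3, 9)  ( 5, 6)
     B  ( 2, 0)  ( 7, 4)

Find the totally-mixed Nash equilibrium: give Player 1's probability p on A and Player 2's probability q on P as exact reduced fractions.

(p,q) = (4/7, 2/3)

P1 indiff ⇒ q·3+(1-q)·5 = q·2+(1-q)·7 ⇒ q(1) = (1-q)(2) ⇒ q = 2/3
P2 indiff ⇒ p·9+(1-p)·0 = p·6+(1-p)·4 ⇒ p(3) = (1-p)(4) ⇒ p = 4/7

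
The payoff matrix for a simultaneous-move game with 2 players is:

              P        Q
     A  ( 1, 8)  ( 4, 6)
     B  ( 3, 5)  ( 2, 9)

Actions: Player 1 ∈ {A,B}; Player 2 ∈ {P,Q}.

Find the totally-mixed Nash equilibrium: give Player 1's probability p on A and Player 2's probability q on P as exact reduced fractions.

P1 mixes 2/3 on A; P2 mixes 1/2 on P

P1 indiff ⇒ q·1+(1-q)·4 = q·3+(1-q)·2 ⇒ q(-2) = (1-q)(-2) ⇒ q = 1/2
P2 indiff ⇒ p·8+(1-p)·5 = p·6+(1-p)·9 ⇒ p(2) = (1-p)(4) ⇒ p = 2/3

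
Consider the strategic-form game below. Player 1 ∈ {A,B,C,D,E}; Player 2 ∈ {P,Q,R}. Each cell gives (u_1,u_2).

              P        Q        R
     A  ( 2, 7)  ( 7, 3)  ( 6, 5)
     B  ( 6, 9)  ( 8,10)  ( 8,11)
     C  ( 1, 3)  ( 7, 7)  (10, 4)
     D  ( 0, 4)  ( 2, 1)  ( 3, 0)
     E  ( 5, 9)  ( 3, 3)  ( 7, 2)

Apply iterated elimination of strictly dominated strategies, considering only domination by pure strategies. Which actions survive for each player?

Survivors P1:{B,C} P2:{Q,R}

P1 drop A (B beats it: P:6>2 Q:8>7 R:8>6)
P1 drop D (B beats it: P:6>0 Q:8>2 R:8>3)
P1 drop E (B beats it: P:6>5 Q:8>3 R:8>7)
P2 drop P (Q beats it: B:10>9 C:7>3)
P1→{B,C} P2→{Q,R}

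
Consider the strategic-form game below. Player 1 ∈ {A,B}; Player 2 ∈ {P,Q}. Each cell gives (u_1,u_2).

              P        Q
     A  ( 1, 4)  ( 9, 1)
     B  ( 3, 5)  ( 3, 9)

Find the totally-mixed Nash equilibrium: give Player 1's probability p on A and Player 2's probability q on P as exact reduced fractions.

P1 indiff ⇒ q·1+(1-q)·9 = q·3+(1-q)·3 ⇒ q(-2) = (1-q)(-6) ⇒ q = 3/4
P2 indiff ⇒ p·4+(1-p)·5 = p·1+(1-p)·9 ⇒ p(3) = (1-p)(4) ⇒ p = 4/7

(p,q) = (4/7, 3/4)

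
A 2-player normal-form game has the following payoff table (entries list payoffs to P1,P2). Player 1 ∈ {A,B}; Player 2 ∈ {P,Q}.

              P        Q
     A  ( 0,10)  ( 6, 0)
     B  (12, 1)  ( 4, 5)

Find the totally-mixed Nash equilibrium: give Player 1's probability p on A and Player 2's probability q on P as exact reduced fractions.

p=2/7, q=1/7

P1 indiff ⇒ q·0+(1-q)·6 = q·12+(1-q)·4 ⇒ q(-12) = (1-q)(-2) ⇒ q = 1/7
P2 indiff ⇒ p·10+(1-p)·1 = p·0+(1-p)·5 ⇒ p(10) = (1-p)(4) ⇒ p = 2/7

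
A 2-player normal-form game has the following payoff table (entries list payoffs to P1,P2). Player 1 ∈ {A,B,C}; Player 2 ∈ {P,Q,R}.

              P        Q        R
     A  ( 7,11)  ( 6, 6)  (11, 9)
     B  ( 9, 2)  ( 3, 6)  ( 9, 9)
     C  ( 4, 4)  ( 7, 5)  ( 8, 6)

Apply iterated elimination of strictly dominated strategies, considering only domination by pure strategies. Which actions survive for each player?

P2 drop Q (R beats it: A:9>6 B:9>6 C:6>5)
P1 drop C (A beats it: P:7>4 R:11>8)
P1→{A,B} P2→{P,R}

IESDS → P1:{A,B} P2:{P,R}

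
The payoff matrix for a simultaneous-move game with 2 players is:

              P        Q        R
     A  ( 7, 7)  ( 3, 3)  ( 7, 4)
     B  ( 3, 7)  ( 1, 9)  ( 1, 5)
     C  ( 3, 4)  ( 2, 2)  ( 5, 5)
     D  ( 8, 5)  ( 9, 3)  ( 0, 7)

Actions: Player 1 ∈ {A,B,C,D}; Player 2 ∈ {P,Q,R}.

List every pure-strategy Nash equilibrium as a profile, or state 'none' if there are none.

Equilibria: none

(A,P): not NE [P1→D gives 8>7]
(A,Q): not NE [P1→D gives 9>3; P2→P gives 7>3]
(A,R): not NE [P2→P gives 7>4]
(B,P): not NE [P1→D gives 8>3; P2→Q gives 9>7]
(B,Q): not NE [P1→D gives 9>1]
(B,R): not NE [P1→A gives 7>1; P2→Q gives 9>5]
(C,P): not NE [P1→D gives 8>3; P2→R gives 5>4]
(C,Q): not NE [P1→D gives 9>2; P2→R gives 5>2]
(C,R): not NE [P1→A gives 7>5]
(D,P): not NE [P2→R gives 7>5]
(D,Q): not NE [P2→R gives 7>3]
(D,R): not NE [P1→A gives 7>0]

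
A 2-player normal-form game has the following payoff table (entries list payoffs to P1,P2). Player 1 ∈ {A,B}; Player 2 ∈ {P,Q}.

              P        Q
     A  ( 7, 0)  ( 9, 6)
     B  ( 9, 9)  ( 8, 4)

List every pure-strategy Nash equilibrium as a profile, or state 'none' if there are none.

(A,P): not NE [P1→B gives 9>7; P2→Q gives 6>0]
(A,Q): NE
(B,P): NE
(B,Q): not NE [P1→A gives 9>8; P2→P gives 9>4]

NE set: (A,Q), (B,P)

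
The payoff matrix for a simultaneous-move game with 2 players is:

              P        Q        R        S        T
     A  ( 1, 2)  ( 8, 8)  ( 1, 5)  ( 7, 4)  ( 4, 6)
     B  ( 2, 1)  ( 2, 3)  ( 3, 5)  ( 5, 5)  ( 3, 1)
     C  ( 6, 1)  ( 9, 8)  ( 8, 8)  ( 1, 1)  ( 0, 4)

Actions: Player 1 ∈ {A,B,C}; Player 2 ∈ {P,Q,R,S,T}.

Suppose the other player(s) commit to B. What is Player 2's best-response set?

argmax u_2 = {R,S}

u_2(P vs B) = 1
u_2(Q vs B) = 3
u_2(R vs B) = 5
u_2(S vs B) = 5
u_2(T vs B) = 1
max payoff 5 at {R,S}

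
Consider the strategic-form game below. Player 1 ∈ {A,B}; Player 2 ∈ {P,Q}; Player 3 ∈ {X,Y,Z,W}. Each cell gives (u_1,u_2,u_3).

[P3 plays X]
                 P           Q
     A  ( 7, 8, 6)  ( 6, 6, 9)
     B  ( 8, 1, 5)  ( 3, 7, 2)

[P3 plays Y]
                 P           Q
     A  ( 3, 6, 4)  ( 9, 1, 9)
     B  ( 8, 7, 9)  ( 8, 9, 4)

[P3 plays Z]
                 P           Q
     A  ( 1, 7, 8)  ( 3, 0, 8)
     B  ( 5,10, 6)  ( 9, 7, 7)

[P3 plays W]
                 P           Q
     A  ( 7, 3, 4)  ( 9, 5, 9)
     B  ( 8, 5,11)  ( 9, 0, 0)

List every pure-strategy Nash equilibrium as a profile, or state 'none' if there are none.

(A,P,X): not NE [P1→B gives 8>7; P3→Z gives 8>6]
(A,P,Y): not NE [P1→B gives 8>3; P3→Z gives 8>4]
(A,P,Z): not NE [P1→B gives 5>1]
(A,P,W): not NE [P1→B gives 8>7; P2→Q gives 5>3; P3→Z gives 8>4]
(A,Q,X): not NE [P2→P gives 8>6]
(A,Q,Y): not NE [P2→P gives 6>1]
(A,Q,Z): not NE [P1→B gives 9>3; P2→P gives 7>0; P3→W gives 9>8]
(A,Q,W): NE
(B,P,X): not NE [P2→Q gives 7>1; P3→W gives 11>5]
(B,P,Y): not NE [P2→Q gives 9>7; P3→W gives 11>9]
(B,P,Z): not NE [P3→W gives 11>6]
(B,P,W): NE
(B,Q,X): not NE [P1→A gives 6>3; P3→Z gives 7>2]
(B,Q,Y): not NE [P1→A gives 9>8; P3→Z gives 7>4]
(B,Q,Z): not NE [P2→P gives 10>7]
(B,Q,W): not NE [P2→P gives 5>0; P3→Z gives 7>0]

PSNE = {(A,Q,W), (B,P,W)}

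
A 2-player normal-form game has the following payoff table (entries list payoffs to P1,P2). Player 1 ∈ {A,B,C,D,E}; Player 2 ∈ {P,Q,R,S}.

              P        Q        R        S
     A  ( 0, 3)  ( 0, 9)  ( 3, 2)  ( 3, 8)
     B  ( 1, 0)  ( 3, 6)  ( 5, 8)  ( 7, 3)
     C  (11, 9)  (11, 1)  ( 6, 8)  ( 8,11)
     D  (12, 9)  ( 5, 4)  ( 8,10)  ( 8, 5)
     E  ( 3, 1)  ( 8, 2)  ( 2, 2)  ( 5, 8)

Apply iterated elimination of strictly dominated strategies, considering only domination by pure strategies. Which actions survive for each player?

Survivors P1:{C,D} P2:{P,R,S}

P1 drop A (B beats it: P:1>0 Q:3>0 R:5>3 S:7>3)
P1 drop B (C beats it: P:11>1 Q:11>3 R:6>5 S:8>7)
P1 drop E (C beats it: P:11>3 Q:11>8 R:6>2 S:8>5)
P2 drop Q (P beats it: C:9>1 D:9>4)
P1→{C,D} P2→{P,R,S}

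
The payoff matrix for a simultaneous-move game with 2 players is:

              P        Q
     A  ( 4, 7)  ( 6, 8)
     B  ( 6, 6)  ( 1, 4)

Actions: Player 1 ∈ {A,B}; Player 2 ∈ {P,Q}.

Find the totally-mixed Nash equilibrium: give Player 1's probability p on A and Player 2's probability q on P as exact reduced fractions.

P1 indiff ⇒ q·4+(1-q)·6 = q·6+(1-q)·1 ⇒ q(-2) = (1-q)(-5) ⇒ q = 5/7
P2 indiff ⇒ p·7+(1-p)·6 = p·8+(1-p)·4 ⇒ p(-1) = (1-p)(-2) ⇒ p = 2/3

(p,q) = (2/3, 5/7)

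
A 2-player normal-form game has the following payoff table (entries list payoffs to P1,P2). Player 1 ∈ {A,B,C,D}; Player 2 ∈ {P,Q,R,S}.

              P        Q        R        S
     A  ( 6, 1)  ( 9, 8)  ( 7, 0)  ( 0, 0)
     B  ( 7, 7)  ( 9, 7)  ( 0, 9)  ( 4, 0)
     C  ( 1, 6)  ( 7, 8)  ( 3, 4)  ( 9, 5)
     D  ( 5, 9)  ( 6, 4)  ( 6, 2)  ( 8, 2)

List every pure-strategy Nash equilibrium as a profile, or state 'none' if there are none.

(A,P): not NE [P1→B gives 7>6; P2→Q gives 8>1]
(A,Q): NE
(A,R): not NE [P2→Q gives 8>0]
(A,S): not NE [P1→C gives 9>0; P2→Q gives 8>0]
(B,P): not NE [P2→R gives 9>7]
(B,Q): not NE [P2→R gives 9>7]
(B,R): not NE [P1→A gives 7>0]
(B,S): not NE [P1→C gives 9>4; P2→R gives 9>0]
(C,P): not NE [P1→B gives 7>1; P2→Q gives 8>6]
(C,Q): not NE [P1→B gives 9>7]
(C,R): not NE [P1→A gives 7>3; P2→Q gives 8>4]
(C,S): not NE [P2→Q gives 8>5]
(D,P): not NE [P1→B gives 7>5]
(D,Q): not NE [P1→B gives 9>6; P2→P gives 9>4]
(D,R): not NE [P1→A gives 7>6; P2→P gives 9>2]
(D,S): not NE [P1→C gives 9>8; P2→P gives 9>2]

NE set: (A,Q)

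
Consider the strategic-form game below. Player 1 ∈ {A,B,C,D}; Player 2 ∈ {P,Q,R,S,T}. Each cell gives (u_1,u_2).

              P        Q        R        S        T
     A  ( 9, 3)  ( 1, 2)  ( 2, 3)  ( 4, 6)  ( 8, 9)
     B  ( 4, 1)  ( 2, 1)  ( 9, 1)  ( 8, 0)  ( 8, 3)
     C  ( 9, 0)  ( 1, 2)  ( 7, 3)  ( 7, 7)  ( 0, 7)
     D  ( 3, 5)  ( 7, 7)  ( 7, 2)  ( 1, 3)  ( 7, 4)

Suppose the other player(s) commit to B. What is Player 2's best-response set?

u_2(P vs B) = 1
u_2(Q vs B) = 1
u_2(R vs B) = 1
u_2(S vs B) = 0
u_2(T vs B) = 3
max payoff 3 at {T}

argmax u_2 = {T}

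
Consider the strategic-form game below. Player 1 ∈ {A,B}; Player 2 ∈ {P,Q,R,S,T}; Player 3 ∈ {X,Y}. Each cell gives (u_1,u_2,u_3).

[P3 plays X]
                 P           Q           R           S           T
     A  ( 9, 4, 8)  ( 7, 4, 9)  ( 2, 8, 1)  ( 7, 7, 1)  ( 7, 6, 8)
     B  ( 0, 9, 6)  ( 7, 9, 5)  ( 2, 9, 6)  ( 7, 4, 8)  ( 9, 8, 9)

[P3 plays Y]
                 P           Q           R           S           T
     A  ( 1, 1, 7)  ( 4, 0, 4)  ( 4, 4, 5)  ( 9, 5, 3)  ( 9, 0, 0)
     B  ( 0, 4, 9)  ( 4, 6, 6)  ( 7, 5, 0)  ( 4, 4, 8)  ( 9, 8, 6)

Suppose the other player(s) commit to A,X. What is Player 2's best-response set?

u_2(P vs A,X) = 4
u_2(Q vs A,X) = 4
u_2(R vs A,X) = 8
u_2(S vs A,X) = 7
u_2(T vs A,X) = 6
max payoff 8 at {R}

argmax u_2 = {R}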